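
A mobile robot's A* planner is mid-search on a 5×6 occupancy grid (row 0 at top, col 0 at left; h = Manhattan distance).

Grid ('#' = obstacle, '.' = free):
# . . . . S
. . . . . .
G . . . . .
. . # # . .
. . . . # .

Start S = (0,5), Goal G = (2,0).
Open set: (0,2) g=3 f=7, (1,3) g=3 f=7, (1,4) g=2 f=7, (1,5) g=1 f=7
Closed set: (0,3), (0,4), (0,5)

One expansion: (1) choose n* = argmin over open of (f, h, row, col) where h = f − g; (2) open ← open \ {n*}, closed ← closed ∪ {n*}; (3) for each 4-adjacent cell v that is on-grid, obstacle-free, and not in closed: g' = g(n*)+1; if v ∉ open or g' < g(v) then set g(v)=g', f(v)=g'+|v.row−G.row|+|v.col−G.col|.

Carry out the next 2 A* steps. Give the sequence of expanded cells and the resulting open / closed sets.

step 1: expand (0,2) (f=7, h=4) → closed; open now [(0,1) g=4 f=7, (1,2) g=4 f=7, (1,3) g=3 f=7, (1,4) g=2 f=7, (1,5) g=1 f=7]
step 2: expand (0,1) (f=7, h=3) → closed; open now [(1,1) g=5 f=7, (1,2) g=4 f=7, (1,3) g=3 f=7, (1,4) g=2 f=7, (1,5) g=1 f=7]

order=[(0,2) → (0,1)]; open=[(1,1) g=5 f=7, (1,2) g=4 f=7, (1,3) g=3 f=7, (1,4) g=2 f=7, (1,5) g=1 f=7]; closed=[(0,1), (0,2), (0,3), (0,4), (0,5)]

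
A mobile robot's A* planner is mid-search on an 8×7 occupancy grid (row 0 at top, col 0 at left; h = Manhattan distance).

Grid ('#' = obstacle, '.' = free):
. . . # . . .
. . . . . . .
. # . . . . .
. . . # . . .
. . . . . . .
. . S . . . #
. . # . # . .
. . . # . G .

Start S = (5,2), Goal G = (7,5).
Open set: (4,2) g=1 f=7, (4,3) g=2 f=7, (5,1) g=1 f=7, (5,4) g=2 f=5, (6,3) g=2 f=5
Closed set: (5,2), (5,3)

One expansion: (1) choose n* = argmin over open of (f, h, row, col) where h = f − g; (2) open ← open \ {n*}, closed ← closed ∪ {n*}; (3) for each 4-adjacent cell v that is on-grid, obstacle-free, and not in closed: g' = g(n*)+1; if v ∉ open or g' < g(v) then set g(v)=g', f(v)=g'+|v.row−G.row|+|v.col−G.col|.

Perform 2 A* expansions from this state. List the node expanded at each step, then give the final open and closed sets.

step 1: expand (5,4) (f=5, h=3) → closed; open now [(4,2) g=1 f=7, (4,3) g=2 f=7, (4,4) g=3 f=7, (5,1) g=1 f=7, (5,5) g=3 f=5, (6,3) g=2 f=5]
step 2: expand (5,5) (f=5, h=2) → closed; open now [(4,2) g=1 f=7, (4,3) g=2 f=7, (4,4) g=3 f=7, (4,5) g=4 f=7, (5,1) g=1 f=7, (6,3) g=2 f=5, (6,5) g=4 f=5]

order=[(5,4) → (5,5)]; open=[(4,2) g=1 f=7, (4,3) g=2 f=7, (4,4) g=3 f=7, (4,5) g=4 f=7, (5,1) g=1 f=7, (6,3) g=2 f=5, (6,5) g=4 f=5]; closed=[(5,2), (5,3), (5,4), (5,5)]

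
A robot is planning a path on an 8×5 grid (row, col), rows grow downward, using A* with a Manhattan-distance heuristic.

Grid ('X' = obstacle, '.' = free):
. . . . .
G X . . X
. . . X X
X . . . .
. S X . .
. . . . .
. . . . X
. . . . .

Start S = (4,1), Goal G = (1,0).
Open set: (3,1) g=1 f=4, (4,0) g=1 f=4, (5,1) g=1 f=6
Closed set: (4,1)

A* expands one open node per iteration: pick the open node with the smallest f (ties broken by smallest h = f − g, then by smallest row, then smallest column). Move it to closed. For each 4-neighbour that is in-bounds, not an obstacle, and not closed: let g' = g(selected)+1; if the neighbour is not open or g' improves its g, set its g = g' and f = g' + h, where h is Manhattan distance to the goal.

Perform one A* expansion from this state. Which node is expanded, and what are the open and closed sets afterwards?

step 1: expand (3,1) (f=4, h=3) → closed; open now [(2,1) g=2 f=4, (3,2) g=2 f=6, (4,0) g=1 f=4, (5,1) g=1 f=6]

expanded=(3,1); open=[(2,1) g=2 f=4, (3,2) g=2 f=6, (4,0) g=1 f=4, (5,1) g=1 f=6]; closed=[(3,1), (4,1)]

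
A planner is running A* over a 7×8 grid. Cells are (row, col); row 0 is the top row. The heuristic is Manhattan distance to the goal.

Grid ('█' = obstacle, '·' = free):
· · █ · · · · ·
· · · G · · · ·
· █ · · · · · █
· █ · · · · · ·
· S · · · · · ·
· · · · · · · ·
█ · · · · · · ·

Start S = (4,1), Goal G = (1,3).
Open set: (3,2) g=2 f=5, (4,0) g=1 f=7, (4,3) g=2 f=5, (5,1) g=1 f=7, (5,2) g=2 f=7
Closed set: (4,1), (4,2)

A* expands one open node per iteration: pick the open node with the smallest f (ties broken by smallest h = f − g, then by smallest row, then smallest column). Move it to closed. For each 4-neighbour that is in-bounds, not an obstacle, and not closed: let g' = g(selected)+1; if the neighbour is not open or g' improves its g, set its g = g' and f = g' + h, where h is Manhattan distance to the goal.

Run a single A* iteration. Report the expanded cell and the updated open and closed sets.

expanded=(3,2); open=[(2,2) g=3 f=5, (3,3) g=3 f=5, (4,0) g=1 f=7, (4,3) g=2 f=5, (5,1) g=1 f=7, (5,2) g=2 f=7]; closed=[(3,2), (4,1), (4,2)]

step 1: expand (3,2) (f=5, h=3) → closed; open now [(2,2) g=3 f=5, (3,3) g=3 f=5, (4,0) g=1 f=7, (4,3) g=2 f=5, (5,1) g=1 f=7, (5,2) g=2 f=7]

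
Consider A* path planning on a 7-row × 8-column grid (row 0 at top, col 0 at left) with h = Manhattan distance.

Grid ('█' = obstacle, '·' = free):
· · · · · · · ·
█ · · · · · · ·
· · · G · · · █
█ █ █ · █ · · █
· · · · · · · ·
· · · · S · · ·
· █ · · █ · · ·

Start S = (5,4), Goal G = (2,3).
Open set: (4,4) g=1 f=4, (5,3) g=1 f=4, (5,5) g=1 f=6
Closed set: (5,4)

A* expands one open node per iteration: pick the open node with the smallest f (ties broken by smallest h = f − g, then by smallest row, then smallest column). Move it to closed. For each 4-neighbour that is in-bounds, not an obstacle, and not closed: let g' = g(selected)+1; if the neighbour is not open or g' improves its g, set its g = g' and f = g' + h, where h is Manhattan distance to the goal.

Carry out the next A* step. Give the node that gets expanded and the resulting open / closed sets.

expanded=(4,4); open=[(4,3) g=2 f=4, (4,5) g=2 f=6, (5,3) g=1 f=4, (5,5) g=1 f=6]; closed=[(4,4), (5,4)]

step 1: expand (4,4) (f=4, h=3) → closed; open now [(4,3) g=2 f=4, (4,5) g=2 f=6, (5,3) g=1 f=4, (5,5) g=1 f=6]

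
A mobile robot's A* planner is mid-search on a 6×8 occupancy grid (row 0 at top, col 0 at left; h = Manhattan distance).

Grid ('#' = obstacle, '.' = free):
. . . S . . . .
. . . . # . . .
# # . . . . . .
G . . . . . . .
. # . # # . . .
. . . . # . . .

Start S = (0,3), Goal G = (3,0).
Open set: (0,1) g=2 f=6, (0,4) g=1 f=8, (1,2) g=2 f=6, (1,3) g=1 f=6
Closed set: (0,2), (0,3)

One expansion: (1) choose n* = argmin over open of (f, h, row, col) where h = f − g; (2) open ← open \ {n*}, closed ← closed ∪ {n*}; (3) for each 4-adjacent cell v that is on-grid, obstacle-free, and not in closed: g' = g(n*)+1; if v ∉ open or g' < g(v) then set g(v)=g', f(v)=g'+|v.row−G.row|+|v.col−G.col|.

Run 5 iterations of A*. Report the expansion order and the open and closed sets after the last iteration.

order=[(0,1) → (0,0) → (1,0) → (1,1) → (1,2)]; open=[(0,4) g=1 f=8, (1,3) g=1 f=6, (2,2) g=3 f=6]; closed=[(0,0), (0,1), (0,2), (0,3), (1,0), (1,1), (1,2)]

step 1: expand (0,1) (f=6, h=4) → closed; open now [(0,0) g=3 f=6, (0,4) g=1 f=8, (1,1) g=3 f=6, (1,2) g=2 f=6, (1,3) g=1 f=6]
step 2: expand (0,0) (f=6, h=3) → closed; open now [(0,4) g=1 f=8, (1,0) g=4 f=6, (1,1) g=3 f=6, (1,2) g=2 f=6, (1,3) g=1 f=6]
step 3: expand (1,0) (f=6, h=2) → closed; open now [(0,4) g=1 f=8, (1,1) g=3 f=6, (1,2) g=2 f=6, (1,3) g=1 f=6]
step 4: expand (1,1) (f=6, h=3) → closed; open now [(0,4) g=1 f=8, (1,2) g=2 f=6, (1,3) g=1 f=6]
step 5: expand (1,2) (f=6, h=4) → closed; open now [(0,4) g=1 f=8, (1,3) g=1 f=6, (2,2) g=3 f=6]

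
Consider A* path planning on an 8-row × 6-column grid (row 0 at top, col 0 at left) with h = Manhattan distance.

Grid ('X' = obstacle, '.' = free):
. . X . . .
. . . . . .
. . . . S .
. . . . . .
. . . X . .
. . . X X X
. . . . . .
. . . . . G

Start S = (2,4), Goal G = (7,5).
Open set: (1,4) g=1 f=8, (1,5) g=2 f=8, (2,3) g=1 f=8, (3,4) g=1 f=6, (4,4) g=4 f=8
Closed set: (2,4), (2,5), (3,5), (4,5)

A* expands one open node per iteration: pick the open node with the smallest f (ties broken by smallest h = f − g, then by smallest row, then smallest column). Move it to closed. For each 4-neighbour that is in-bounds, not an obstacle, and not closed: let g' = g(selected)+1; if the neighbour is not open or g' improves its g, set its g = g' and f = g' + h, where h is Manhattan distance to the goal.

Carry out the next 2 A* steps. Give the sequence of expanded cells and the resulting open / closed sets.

order=[(3,4) → (4,4)]; open=[(1,4) g=1 f=8, (1,5) g=2 f=8, (2,3) g=1 f=8, (3,3) g=2 f=8]; closed=[(2,4), (2,5), (3,4), (3,5), (4,4), (4,5)]

step 1: expand (3,4) (f=6, h=5) → closed; open now [(1,4) g=1 f=8, (1,5) g=2 f=8, (2,3) g=1 f=8, (3,3) g=2 f=8, (4,4) g=2 f=6]
step 2: expand (4,4) (f=6, h=4) → closed; open now [(1,4) g=1 f=8, (1,5) g=2 f=8, (2,3) g=1 f=8, (3,3) g=2 f=8]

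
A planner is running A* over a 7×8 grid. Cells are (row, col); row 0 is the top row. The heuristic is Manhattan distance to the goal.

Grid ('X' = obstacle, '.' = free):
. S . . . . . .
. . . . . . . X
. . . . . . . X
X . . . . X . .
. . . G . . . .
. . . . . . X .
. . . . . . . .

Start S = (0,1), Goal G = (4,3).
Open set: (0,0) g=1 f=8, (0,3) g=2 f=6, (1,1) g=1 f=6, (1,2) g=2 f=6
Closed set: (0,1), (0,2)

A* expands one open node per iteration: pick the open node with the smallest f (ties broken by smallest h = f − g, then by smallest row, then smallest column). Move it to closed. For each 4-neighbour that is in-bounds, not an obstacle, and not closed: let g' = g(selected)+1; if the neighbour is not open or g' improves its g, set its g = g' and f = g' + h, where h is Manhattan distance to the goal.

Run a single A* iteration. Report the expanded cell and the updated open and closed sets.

step 1: expand (0,3) (f=6, h=4) → closed; open now [(0,0) g=1 f=8, (0,4) g=3 f=8, (1,1) g=1 f=6, (1,2) g=2 f=6, (1,3) g=3 f=6]

expanded=(0,3); open=[(0,0) g=1 f=8, (0,4) g=3 f=8, (1,1) g=1 f=6, (1,2) g=2 f=6, (1,3) g=3 f=6]; closed=[(0,1), (0,2), (0,3)]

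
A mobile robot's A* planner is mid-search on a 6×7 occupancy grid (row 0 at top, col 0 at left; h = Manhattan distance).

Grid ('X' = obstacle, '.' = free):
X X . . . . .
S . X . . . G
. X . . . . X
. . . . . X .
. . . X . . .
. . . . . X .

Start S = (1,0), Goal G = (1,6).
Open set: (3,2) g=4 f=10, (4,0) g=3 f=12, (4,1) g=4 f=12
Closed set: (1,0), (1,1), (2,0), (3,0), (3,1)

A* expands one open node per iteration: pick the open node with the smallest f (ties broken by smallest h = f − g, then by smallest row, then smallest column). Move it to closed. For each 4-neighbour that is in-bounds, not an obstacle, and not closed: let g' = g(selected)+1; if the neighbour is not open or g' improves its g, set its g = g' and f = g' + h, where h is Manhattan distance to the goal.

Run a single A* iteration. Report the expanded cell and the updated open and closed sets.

step 1: expand (3,2) (f=10, h=6) → closed; open now [(2,2) g=5 f=10, (3,3) g=5 f=10, (4,0) g=3 f=12, (4,1) g=4 f=12, (4,2) g=5 f=12]

expanded=(3,2); open=[(2,2) g=5 f=10, (3,3) g=5 f=10, (4,0) g=3 f=12, (4,1) g=4 f=12, (4,2) g=5 f=12]; closed=[(1,0), (1,1), (2,0), (3,0), (3,1), (3,2)]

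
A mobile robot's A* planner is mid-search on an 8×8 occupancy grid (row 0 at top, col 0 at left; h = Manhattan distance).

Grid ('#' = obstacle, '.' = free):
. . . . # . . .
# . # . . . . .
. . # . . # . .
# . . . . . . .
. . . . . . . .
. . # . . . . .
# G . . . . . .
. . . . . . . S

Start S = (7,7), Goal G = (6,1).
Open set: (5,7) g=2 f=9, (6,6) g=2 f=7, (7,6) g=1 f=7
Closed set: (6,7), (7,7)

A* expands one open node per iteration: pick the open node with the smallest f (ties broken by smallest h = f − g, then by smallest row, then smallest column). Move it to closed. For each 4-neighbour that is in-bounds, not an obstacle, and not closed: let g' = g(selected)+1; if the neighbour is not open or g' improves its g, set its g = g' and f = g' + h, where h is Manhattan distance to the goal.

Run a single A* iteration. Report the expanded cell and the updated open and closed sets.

step 1: expand (6,6) (f=7, h=5) → closed; open now [(5,6) g=3 f=9, (5,7) g=2 f=9, (6,5) g=3 f=7, (7,6) g=1 f=7]

expanded=(6,6); open=[(5,6) g=3 f=9, (5,7) g=2 f=9, (6,5) g=3 f=7, (7,6) g=1 f=7]; closed=[(6,6), (6,7), (7,7)]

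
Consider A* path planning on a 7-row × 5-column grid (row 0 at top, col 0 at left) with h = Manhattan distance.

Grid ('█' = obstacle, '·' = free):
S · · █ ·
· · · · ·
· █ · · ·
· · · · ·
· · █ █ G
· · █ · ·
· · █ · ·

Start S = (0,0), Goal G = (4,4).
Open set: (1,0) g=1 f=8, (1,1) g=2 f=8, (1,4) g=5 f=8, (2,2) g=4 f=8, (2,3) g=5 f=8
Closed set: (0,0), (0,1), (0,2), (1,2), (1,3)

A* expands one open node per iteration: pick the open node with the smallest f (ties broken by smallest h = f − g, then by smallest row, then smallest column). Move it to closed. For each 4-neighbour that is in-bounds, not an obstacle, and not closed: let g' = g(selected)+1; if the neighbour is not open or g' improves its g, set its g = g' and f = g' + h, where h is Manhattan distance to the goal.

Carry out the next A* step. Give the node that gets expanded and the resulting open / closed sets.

expanded=(1,4); open=[(0,4) g=6 f=10, (1,0) g=1 f=8, (1,1) g=2 f=8, (2,2) g=4 f=8, (2,3) g=5 f=8, (2,4) g=6 f=8]; closed=[(0,0), (0,1), (0,2), (1,2), (1,3), (1,4)]

step 1: expand (1,4) (f=8, h=3) → closed; open now [(0,4) g=6 f=10, (1,0) g=1 f=8, (1,1) g=2 f=8, (2,2) g=4 f=8, (2,3) g=5 f=8, (2,4) g=6 f=8]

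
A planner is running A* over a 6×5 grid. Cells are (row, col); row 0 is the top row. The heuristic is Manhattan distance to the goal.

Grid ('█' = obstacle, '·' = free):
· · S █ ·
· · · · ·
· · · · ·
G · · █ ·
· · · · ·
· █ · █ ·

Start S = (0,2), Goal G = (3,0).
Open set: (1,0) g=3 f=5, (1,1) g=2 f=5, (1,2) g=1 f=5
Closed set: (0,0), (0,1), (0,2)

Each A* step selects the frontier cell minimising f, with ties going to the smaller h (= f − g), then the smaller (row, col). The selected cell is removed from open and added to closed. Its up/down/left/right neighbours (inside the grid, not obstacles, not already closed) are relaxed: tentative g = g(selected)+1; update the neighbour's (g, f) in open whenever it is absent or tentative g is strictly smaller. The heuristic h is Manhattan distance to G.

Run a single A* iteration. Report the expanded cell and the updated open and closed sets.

step 1: expand (1,0) (f=5, h=2) → closed; open now [(1,1) g=2 f=5, (1,2) g=1 f=5, (2,0) g=4 f=5]

expanded=(1,0); open=[(1,1) g=2 f=5, (1,2) g=1 f=5, (2,0) g=4 f=5]; closed=[(0,0), (0,1), (0,2), (1,0)]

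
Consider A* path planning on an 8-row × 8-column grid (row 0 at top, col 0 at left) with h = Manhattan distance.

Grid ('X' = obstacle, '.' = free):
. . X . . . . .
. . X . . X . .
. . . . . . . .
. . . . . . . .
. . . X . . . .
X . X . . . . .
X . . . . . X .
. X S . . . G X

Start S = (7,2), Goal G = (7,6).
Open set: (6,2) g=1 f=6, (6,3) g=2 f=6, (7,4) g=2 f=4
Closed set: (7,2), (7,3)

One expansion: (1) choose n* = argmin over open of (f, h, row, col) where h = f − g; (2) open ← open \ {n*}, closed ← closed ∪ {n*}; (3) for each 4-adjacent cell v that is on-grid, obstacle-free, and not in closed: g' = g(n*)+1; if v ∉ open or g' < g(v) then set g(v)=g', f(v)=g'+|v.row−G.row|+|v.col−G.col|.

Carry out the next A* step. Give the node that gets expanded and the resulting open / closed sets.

expanded=(7,4); open=[(6,2) g=1 f=6, (6,3) g=2 f=6, (6,4) g=3 f=6, (7,5) g=3 f=4]; closed=[(7,2), (7,3), (7,4)]

step 1: expand (7,4) (f=4, h=2) → closed; open now [(6,2) g=1 f=6, (6,3) g=2 f=6, (6,4) g=3 f=6, (7,5) g=3 f=4]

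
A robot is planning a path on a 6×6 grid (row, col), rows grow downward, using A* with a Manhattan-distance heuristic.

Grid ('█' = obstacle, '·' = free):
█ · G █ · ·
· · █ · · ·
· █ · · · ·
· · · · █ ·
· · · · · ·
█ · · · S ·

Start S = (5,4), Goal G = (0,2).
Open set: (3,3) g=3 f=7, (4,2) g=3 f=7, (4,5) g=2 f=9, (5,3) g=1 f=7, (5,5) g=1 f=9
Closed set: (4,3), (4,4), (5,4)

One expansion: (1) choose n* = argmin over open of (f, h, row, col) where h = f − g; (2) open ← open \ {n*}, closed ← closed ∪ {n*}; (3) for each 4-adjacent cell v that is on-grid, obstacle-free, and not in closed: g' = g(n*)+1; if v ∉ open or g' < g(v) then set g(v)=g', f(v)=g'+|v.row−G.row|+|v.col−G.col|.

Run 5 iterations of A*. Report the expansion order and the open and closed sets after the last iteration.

order=[(3,3) → (2,3) → (1,3) → (2,2) → (3,2)]; open=[(1,4) g=6 f=9, (2,4) g=5 f=9, (3,1) g=5 f=9, (4,2) g=3 f=7, (4,5) g=2 f=9, (5,3) g=1 f=7, (5,5) g=1 f=9]; closed=[(1,3), (2,2), (2,3), (3,2), (3,3), (4,3), (4,4), (5,4)]

step 1: expand (3,3) (f=7, h=4) → closed; open now [(2,3) g=4 f=7, (3,2) g=4 f=7, (4,2) g=3 f=7, (4,5) g=2 f=9, (5,3) g=1 f=7, (5,5) g=1 f=9]
step 2: expand (2,3) (f=7, h=3) → closed; open now [(1,3) g=5 f=7, (2,2) g=5 f=7, (2,4) g=5 f=9, (3,2) g=4 f=7, (4,2) g=3 f=7, (4,5) g=2 f=9, (5,3) g=1 f=7, (5,5) g=1 f=9]
step 3: expand (1,3) (f=7, h=2) → closed; open now [(1,4) g=6 f=9, (2,2) g=5 f=7, (2,4) g=5 f=9, (3,2) g=4 f=7, (4,2) g=3 f=7, (4,5) g=2 f=9, (5,3) g=1 f=7, (5,5) g=1 f=9]
step 4: expand (2,2) (f=7, h=2) → closed; open now [(1,4) g=6 f=9, (2,4) g=5 f=9, (3,2) g=4 f=7, (4,2) g=3 f=7, (4,5) g=2 f=9, (5,3) g=1 f=7, (5,5) g=1 f=9]
step 5: expand (3,2) (f=7, h=3) → closed; open now [(1,4) g=6 f=9, (2,4) g=5 f=9, (3,1) g=5 f=9, (4,2) g=3 f=7, (4,5) g=2 f=9, (5,3) g=1 f=7, (5,5) g=1 f=9]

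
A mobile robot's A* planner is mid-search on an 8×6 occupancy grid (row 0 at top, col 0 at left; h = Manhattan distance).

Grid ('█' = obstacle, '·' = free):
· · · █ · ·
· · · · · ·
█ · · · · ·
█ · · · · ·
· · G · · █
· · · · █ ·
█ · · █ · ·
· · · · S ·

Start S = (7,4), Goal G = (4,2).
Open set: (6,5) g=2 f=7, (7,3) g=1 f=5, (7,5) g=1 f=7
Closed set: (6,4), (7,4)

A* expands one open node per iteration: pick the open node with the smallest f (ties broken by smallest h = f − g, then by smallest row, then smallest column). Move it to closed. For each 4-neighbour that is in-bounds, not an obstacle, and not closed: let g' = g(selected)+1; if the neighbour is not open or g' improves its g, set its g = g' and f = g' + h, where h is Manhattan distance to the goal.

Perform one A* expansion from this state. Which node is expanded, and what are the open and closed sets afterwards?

expanded=(7,3); open=[(6,5) g=2 f=7, (7,2) g=2 f=5, (7,5) g=1 f=7]; closed=[(6,4), (7,3), (7,4)]

step 1: expand (7,3) (f=5, h=4) → closed; open now [(6,5) g=2 f=7, (7,2) g=2 f=5, (7,5) g=1 f=7]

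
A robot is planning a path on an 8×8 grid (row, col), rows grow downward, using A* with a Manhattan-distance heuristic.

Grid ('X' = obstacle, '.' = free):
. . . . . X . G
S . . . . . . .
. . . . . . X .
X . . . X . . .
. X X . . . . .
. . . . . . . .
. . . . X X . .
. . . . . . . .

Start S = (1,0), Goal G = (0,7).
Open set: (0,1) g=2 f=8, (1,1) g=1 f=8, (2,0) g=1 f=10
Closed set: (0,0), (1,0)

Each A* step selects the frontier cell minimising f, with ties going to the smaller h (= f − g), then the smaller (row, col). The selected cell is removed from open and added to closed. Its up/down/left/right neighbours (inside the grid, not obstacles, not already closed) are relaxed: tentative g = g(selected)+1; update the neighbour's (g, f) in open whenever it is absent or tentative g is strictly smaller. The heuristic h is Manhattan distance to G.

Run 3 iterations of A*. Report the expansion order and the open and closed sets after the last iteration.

order=[(0,1) → (0,2) → (0,3)]; open=[(0,4) g=5 f=8, (1,1) g=1 f=8, (1,2) g=4 f=10, (1,3) g=5 f=10, (2,0) g=1 f=10]; closed=[(0,0), (0,1), (0,2), (0,3), (1,0)]

step 1: expand (0,1) (f=8, h=6) → closed; open now [(0,2) g=3 f=8, (1,1) g=1 f=8, (2,0) g=1 f=10]
step 2: expand (0,2) (f=8, h=5) → closed; open now [(0,3) g=4 f=8, (1,1) g=1 f=8, (1,2) g=4 f=10, (2,0) g=1 f=10]
step 3: expand (0,3) (f=8, h=4) → closed; open now [(0,4) g=5 f=8, (1,1) g=1 f=8, (1,2) g=4 f=10, (1,3) g=5 f=10, (2,0) g=1 f=10]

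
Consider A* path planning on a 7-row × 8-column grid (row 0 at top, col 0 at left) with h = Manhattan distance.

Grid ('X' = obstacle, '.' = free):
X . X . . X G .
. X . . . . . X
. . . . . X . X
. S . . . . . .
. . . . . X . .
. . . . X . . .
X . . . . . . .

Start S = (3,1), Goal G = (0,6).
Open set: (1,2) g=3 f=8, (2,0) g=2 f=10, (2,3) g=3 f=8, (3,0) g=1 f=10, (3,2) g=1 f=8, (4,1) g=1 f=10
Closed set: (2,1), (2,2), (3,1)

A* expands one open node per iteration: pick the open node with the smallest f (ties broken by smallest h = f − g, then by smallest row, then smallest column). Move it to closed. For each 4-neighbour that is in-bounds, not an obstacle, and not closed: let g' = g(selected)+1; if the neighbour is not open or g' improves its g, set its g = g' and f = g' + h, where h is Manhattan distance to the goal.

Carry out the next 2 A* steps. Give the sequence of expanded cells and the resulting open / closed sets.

order=[(1,2) → (1,3)]; open=[(0,3) g=5 f=8, (1,4) g=5 f=8, (2,0) g=2 f=10, (2,3) g=3 f=8, (3,0) g=1 f=10, (3,2) g=1 f=8, (4,1) g=1 f=10]; closed=[(1,2), (1,3), (2,1), (2,2), (3,1)]

step 1: expand (1,2) (f=8, h=5) → closed; open now [(1,3) g=4 f=8, (2,0) g=2 f=10, (2,3) g=3 f=8, (3,0) g=1 f=10, (3,2) g=1 f=8, (4,1) g=1 f=10]
step 2: expand (1,3) (f=8, h=4) → closed; open now [(0,3) g=5 f=8, (1,4) g=5 f=8, (2,0) g=2 f=10, (2,3) g=3 f=8, (3,0) g=1 f=10, (3,2) g=1 f=8, (4,1) g=1 f=10]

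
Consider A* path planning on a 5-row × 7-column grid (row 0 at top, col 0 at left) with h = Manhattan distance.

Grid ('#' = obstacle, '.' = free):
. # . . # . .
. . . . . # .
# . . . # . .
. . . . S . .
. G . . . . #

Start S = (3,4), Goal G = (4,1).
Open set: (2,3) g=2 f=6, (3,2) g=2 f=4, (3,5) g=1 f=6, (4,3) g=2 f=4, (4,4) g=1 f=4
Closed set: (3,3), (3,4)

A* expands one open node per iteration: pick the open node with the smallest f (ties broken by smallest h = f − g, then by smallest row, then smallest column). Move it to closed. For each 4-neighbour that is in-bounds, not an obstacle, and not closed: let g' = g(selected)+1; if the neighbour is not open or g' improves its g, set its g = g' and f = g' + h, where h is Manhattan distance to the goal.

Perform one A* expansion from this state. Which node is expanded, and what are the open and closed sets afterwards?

step 1: expand (3,2) (f=4, h=2) → closed; open now [(2,2) g=3 f=6, (2,3) g=2 f=6, (3,1) g=3 f=4, (3,5) g=1 f=6, (4,2) g=3 f=4, (4,3) g=2 f=4, (4,4) g=1 f=4]

expanded=(3,2); open=[(2,2) g=3 f=6, (2,3) g=2 f=6, (3,1) g=3 f=4, (3,5) g=1 f=6, (4,2) g=3 f=4, (4,3) g=2 f=4, (4,4) g=1 f=4]; closed=[(3,2), (3,3), (3,4)]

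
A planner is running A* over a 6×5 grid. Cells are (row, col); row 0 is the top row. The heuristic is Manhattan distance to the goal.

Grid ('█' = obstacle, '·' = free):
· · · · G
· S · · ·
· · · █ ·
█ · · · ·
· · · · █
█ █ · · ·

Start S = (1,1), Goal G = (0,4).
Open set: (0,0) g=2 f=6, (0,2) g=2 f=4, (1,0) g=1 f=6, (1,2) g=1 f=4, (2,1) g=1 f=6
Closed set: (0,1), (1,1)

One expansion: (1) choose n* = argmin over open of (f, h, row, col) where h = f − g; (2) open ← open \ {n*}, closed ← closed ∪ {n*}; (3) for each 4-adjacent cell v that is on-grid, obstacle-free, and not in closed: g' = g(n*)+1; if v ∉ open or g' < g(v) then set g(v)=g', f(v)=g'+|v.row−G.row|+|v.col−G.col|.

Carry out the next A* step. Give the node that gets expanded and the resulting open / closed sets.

step 1: expand (0,2) (f=4, h=2) → closed; open now [(0,0) g=2 f=6, (0,3) g=3 f=4, (1,0) g=1 f=6, (1,2) g=1 f=4, (2,1) g=1 f=6]

expanded=(0,2); open=[(0,0) g=2 f=6, (0,3) g=3 f=4, (1,0) g=1 f=6, (1,2) g=1 f=4, (2,1) g=1 f=6]; closed=[(0,1), (0,2), (1,1)]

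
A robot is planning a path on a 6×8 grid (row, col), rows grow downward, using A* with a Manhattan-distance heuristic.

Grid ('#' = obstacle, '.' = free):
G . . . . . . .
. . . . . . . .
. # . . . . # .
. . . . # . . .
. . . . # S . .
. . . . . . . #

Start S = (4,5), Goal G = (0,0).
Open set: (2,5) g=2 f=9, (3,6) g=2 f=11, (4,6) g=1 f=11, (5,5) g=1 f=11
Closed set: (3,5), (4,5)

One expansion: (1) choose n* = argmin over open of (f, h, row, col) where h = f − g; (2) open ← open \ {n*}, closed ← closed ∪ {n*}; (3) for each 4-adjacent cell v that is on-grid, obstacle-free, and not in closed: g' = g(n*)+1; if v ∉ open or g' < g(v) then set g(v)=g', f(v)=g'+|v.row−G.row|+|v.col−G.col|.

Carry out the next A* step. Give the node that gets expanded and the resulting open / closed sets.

expanded=(2,5); open=[(1,5) g=3 f=9, (2,4) g=3 f=9, (3,6) g=2 f=11, (4,6) g=1 f=11, (5,5) g=1 f=11]; closed=[(2,5), (3,5), (4,5)]

step 1: expand (2,5) (f=9, h=7) → closed; open now [(1,5) g=3 f=9, (2,4) g=3 f=9, (3,6) g=2 f=11, (4,6) g=1 f=11, (5,5) g=1 f=11]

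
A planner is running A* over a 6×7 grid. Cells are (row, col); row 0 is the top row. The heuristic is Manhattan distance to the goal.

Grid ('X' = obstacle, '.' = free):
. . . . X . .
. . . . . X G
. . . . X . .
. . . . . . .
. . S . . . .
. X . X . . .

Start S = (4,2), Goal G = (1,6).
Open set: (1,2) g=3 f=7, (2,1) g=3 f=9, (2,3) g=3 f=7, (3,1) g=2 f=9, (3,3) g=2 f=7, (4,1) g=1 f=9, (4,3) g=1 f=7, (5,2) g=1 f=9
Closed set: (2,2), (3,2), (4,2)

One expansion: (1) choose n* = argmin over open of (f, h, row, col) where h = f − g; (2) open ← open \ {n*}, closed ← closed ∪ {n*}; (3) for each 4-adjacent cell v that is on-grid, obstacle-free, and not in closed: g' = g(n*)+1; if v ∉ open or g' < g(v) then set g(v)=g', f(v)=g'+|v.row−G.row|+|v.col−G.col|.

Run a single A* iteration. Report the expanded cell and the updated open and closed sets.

expanded=(1,2); open=[(0,2) g=4 f=9, (1,1) g=4 f=9, (1,3) g=4 f=7, (2,1) g=3 f=9, (2,3) g=3 f=7, (3,1) g=2 f=9, (3,3) g=2 f=7, (4,1) g=1 f=9, (4,3) g=1 f=7, (5,2) g=1 f=9]; closed=[(1,2), (2,2), (3,2), (4,2)]

step 1: expand (1,2) (f=7, h=4) → closed; open now [(0,2) g=4 f=9, (1,1) g=4 f=9, (1,3) g=4 f=7, (2,1) g=3 f=9, (2,3) g=3 f=7, (3,1) g=2 f=9, (3,3) g=2 f=7, (4,1) g=1 f=9, (4,3) g=1 f=7, (5,2) g=1 f=9]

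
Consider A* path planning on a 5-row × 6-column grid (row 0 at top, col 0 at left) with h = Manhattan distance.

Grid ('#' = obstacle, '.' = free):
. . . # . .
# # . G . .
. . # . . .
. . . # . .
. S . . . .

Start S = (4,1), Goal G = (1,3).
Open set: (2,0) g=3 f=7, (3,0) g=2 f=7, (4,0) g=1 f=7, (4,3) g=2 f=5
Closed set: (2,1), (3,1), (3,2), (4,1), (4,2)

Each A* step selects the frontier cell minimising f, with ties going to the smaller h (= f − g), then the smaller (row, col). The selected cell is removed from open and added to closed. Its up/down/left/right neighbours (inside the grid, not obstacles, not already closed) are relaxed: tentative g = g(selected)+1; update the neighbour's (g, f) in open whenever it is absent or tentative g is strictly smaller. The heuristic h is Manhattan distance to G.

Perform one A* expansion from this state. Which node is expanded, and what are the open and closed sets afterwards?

step 1: expand (4,3) (f=5, h=3) → closed; open now [(2,0) g=3 f=7, (3,0) g=2 f=7, (4,0) g=1 f=7, (4,4) g=3 f=7]

expanded=(4,3); open=[(2,0) g=3 f=7, (3,0) g=2 f=7, (4,0) g=1 f=7, (4,4) g=3 f=7]; closed=[(2,1), (3,1), (3,2), (4,1), (4,2), (4,3)]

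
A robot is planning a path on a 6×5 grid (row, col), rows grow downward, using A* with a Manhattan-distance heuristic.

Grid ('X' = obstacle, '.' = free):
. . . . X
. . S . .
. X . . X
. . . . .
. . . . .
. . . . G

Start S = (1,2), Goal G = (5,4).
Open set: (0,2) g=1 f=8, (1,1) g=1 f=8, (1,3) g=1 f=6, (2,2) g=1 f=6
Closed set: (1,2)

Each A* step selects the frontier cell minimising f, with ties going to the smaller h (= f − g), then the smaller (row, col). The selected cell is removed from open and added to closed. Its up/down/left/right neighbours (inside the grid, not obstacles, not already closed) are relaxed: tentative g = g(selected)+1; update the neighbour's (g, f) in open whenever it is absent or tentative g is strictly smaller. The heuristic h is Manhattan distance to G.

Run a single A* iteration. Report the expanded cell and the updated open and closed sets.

step 1: expand (1,3) (f=6, h=5) → closed; open now [(0,2) g=1 f=8, (0,3) g=2 f=8, (1,1) g=1 f=8, (1,4) g=2 f=6, (2,2) g=1 f=6, (2,3) g=2 f=6]

expanded=(1,3); open=[(0,2) g=1 f=8, (0,3) g=2 f=8, (1,1) g=1 f=8, (1,4) g=2 f=6, (2,2) g=1 f=6, (2,3) g=2 f=6]; closed=[(1,2), (1,3)]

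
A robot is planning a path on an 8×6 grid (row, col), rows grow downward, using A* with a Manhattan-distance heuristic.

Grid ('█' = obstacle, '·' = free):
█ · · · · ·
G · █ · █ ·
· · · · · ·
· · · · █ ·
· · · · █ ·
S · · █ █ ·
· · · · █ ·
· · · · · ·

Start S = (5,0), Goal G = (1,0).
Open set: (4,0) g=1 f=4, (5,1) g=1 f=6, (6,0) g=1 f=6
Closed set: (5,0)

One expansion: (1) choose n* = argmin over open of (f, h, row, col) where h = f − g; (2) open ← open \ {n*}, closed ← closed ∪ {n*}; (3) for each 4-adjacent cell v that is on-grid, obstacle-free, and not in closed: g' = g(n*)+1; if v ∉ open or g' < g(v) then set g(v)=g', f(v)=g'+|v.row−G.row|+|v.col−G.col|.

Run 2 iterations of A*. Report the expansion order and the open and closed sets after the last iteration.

order=[(4,0) → (3,0)]; open=[(2,0) g=3 f=4, (3,1) g=3 f=6, (4,1) g=2 f=6, (5,1) g=1 f=6, (6,0) g=1 f=6]; closed=[(3,0), (4,0), (5,0)]

step 1: expand (4,0) (f=4, h=3) → closed; open now [(3,0) g=2 f=4, (4,1) g=2 f=6, (5,1) g=1 f=6, (6,0) g=1 f=6]
step 2: expand (3,0) (f=4, h=2) → closed; open now [(2,0) g=3 f=4, (3,1) g=3 f=6, (4,1) g=2 f=6, (5,1) g=1 f=6, (6,0) g=1 f=6]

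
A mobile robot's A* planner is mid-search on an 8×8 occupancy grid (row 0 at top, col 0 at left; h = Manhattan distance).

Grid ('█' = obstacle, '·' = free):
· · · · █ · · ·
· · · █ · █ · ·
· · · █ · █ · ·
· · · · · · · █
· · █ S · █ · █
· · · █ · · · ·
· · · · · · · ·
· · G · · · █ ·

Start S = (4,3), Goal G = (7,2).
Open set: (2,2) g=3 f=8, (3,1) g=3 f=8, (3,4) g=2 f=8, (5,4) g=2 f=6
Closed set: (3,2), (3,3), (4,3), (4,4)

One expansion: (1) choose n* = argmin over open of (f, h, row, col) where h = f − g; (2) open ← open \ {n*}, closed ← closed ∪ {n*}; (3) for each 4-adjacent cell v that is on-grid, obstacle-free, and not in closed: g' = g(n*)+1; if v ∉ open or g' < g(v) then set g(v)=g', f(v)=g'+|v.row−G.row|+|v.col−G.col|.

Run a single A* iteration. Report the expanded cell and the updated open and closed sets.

step 1: expand (5,4) (f=6, h=4) → closed; open now [(2,2) g=3 f=8, (3,1) g=3 f=8, (3,4) g=2 f=8, (5,5) g=3 f=8, (6,4) g=3 f=6]

expanded=(5,4); open=[(2,2) g=3 f=8, (3,1) g=3 f=8, (3,4) g=2 f=8, (5,5) g=3 f=8, (6,4) g=3 f=6]; closed=[(3,2), (3,3), (4,3), (4,4), (5,4)]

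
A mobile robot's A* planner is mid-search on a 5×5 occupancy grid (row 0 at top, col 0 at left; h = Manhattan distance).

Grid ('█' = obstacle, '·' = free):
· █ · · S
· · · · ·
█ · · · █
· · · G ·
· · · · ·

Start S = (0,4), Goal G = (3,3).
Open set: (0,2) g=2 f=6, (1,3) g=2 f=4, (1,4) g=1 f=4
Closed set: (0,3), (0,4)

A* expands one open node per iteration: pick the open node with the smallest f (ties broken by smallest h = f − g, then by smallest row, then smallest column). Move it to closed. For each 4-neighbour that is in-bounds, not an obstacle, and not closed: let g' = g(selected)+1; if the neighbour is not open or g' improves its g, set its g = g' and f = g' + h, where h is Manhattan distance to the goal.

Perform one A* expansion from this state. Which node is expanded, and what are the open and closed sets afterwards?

step 1: expand (1,3) (f=4, h=2) → closed; open now [(0,2) g=2 f=6, (1,2) g=3 f=6, (1,4) g=1 f=4, (2,3) g=3 f=4]

expanded=(1,3); open=[(0,2) g=2 f=6, (1,2) g=3 f=6, (1,4) g=1 f=4, (2,3) g=3 f=4]; closed=[(0,3), (0,4), (1,3)]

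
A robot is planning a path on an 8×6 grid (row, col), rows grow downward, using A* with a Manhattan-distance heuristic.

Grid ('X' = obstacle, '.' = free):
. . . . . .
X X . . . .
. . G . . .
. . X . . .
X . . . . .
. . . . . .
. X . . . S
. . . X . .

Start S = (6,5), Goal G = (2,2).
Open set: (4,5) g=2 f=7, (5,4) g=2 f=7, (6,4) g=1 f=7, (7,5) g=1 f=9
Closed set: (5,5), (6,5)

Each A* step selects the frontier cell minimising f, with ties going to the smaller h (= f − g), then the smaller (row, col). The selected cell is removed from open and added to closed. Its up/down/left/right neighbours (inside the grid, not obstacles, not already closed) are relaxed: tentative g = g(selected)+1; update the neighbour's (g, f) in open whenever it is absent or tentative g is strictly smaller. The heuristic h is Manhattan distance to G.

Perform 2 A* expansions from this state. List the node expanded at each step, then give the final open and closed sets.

order=[(4,5) → (3,5)]; open=[(2,5) g=4 f=7, (3,4) g=4 f=7, (4,4) g=3 f=7, (5,4) g=2 f=7, (6,4) g=1 f=7, (7,5) g=1 f=9]; closed=[(3,5), (4,5), (5,5), (6,5)]

step 1: expand (4,5) (f=7, h=5) → closed; open now [(3,5) g=3 f=7, (4,4) g=3 f=7, (5,4) g=2 f=7, (6,4) g=1 f=7, (7,5) g=1 f=9]
step 2: expand (3,5) (f=7, h=4) → closed; open now [(2,5) g=4 f=7, (3,4) g=4 f=7, (4,4) g=3 f=7, (5,4) g=2 f=7, (6,4) g=1 f=7, (7,5) g=1 f=9]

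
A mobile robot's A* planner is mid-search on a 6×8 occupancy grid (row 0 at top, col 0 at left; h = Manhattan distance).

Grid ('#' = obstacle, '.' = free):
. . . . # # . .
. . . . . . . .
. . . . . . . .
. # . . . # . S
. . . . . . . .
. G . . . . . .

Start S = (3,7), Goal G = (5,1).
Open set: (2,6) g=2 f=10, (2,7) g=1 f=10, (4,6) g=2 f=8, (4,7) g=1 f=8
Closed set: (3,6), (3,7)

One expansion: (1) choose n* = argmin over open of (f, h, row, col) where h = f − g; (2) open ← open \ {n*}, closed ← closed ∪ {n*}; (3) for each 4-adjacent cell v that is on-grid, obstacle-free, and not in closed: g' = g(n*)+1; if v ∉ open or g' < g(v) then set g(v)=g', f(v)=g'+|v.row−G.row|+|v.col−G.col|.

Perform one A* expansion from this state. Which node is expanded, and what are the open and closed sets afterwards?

step 1: expand (4,6) (f=8, h=6) → closed; open now [(2,6) g=2 f=10, (2,7) g=1 f=10, (4,5) g=3 f=8, (4,7) g=1 f=8, (5,6) g=3 f=8]

expanded=(4,6); open=[(2,6) g=2 f=10, (2,7) g=1 f=10, (4,5) g=3 f=8, (4,7) g=1 f=8, (5,6) g=3 f=8]; closed=[(3,6), (3,7), (4,6)]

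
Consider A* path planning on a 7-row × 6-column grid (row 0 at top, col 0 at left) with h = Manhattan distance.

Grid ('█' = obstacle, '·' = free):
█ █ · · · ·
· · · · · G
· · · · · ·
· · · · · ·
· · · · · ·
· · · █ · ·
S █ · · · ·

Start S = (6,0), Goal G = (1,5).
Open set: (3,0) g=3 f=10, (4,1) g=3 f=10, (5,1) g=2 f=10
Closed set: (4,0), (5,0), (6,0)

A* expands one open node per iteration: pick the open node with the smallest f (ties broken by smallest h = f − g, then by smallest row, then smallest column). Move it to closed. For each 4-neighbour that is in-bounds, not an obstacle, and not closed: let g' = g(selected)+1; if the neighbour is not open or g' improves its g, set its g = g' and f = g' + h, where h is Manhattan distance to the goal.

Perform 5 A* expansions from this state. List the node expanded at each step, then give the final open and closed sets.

order=[(3,0) → (2,0) → (1,0) → (1,1) → (1,2)]; open=[(0,2) g=8 f=12, (1,3) g=8 f=10, (2,1) g=5 f=10, (2,2) g=8 f=12, (3,1) g=4 f=10, (4,1) g=3 f=10, (5,1) g=2 f=10]; closed=[(1,0), (1,1), (1,2), (2,0), (3,0), (4,0), (5,0), (6,0)]

step 1: expand (3,0) (f=10, h=7) → closed; open now [(2,0) g=4 f=10, (3,1) g=4 f=10, (4,1) g=3 f=10, (5,1) g=2 f=10]
step 2: expand (2,0) (f=10, h=6) → closed; open now [(1,0) g=5 f=10, (2,1) g=5 f=10, (3,1) g=4 f=10, (4,1) g=3 f=10, (5,1) g=2 f=10]
step 3: expand (1,0) (f=10, h=5) → closed; open now [(1,1) g=6 f=10, (2,1) g=5 f=10, (3,1) g=4 f=10, (4,1) g=3 f=10, (5,1) g=2 f=10]
step 4: expand (1,1) (f=10, h=4) → closed; open now [(1,2) g=7 f=10, (2,1) g=5 f=10, (3,1) g=4 f=10, (4,1) g=3 f=10, (5,1) g=2 f=10]
step 5: expand (1,2) (f=10, h=3) → closed; open now [(0,2) g=8 f=12, (1,3) g=8 f=10, (2,1) g=5 f=10, (2,2) g=8 f=12, (3,1) g=4 f=10, (4,1) g=3 f=10, (5,1) g=2 f=10]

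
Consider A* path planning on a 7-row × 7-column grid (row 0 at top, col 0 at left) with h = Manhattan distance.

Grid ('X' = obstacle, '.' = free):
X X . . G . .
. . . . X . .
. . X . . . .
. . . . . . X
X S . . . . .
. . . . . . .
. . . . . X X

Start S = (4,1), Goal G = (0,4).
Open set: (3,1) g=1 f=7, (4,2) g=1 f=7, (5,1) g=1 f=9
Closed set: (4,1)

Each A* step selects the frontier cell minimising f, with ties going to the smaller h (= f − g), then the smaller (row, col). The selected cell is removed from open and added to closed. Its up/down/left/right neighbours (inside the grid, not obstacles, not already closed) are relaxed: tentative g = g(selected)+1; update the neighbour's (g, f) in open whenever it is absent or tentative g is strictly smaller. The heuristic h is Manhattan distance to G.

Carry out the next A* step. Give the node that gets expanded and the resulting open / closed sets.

step 1: expand (3,1) (f=7, h=6) → closed; open now [(2,1) g=2 f=7, (3,0) g=2 f=9, (3,2) g=2 f=7, (4,2) g=1 f=7, (5,1) g=1 f=9]

expanded=(3,1); open=[(2,1) g=2 f=7, (3,0) g=2 f=9, (3,2) g=2 f=7, (4,2) g=1 f=7, (5,1) g=1 f=9]; closed=[(3,1), (4,1)]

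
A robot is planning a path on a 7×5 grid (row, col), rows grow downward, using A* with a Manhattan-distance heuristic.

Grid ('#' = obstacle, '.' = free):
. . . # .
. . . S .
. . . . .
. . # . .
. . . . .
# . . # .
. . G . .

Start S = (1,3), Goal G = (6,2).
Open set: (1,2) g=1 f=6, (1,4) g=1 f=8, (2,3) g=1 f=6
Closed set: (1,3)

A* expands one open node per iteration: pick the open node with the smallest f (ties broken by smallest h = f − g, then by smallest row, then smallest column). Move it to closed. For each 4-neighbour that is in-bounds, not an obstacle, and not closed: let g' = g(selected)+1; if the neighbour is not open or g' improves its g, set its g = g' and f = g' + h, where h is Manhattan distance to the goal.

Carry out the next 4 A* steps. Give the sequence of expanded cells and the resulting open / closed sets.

step 1: expand (1,2) (f=6, h=5) → closed; open now [(0,2) g=2 f=8, (1,1) g=2 f=8, (1,4) g=1 f=8, (2,2) g=2 f=6, (2,3) g=1 f=6]
step 2: expand (2,2) (f=6, h=4) → closed; open now [(0,2) g=2 f=8, (1,1) g=2 f=8, (1,4) g=1 f=8, (2,1) g=3 f=8, (2,3) g=1 f=6]
step 3: expand (2,3) (f=6, h=5) → closed; open now [(0,2) g=2 f=8, (1,1) g=2 f=8, (1,4) g=1 f=8, (2,1) g=3 f=8, (2,4) g=2 f=8, (3,3) g=2 f=6]
step 4: expand (3,3) (f=6, h=4) → closed; open now [(0,2) g=2 f=8, (1,1) g=2 f=8, (1,4) g=1 f=8, (2,1) g=3 f=8, (2,4) g=2 f=8, (3,4) g=3 f=8, (4,3) g=3 f=6]

order=[(1,2) → (2,2) → (2,3) → (3,3)]; open=[(0,2) g=2 f=8, (1,1) g=2 f=8, (1,4) g=1 f=8, (2,1) g=3 f=8, (2,4) g=2 f=8, (3,4) g=3 f=8, (4,3) g=3 f=6]; closed=[(1,2), (1,3), (2,2), (2,3), (3,3)]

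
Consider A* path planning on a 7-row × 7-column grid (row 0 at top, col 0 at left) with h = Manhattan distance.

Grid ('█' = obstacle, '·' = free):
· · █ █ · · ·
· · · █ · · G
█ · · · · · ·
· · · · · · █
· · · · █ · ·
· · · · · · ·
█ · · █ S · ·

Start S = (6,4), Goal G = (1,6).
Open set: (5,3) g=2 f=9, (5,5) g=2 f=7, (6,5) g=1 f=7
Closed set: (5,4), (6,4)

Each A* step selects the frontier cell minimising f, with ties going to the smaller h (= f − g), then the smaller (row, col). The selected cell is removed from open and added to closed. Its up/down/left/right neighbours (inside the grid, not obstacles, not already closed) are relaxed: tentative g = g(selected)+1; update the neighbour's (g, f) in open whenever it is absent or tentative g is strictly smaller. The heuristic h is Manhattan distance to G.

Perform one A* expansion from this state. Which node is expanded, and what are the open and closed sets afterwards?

step 1: expand (5,5) (f=7, h=5) → closed; open now [(4,5) g=3 f=7, (5,3) g=2 f=9, (5,6) g=3 f=7, (6,5) g=1 f=7]

expanded=(5,5); open=[(4,5) g=3 f=7, (5,3) g=2 f=9, (5,6) g=3 f=7, (6,5) g=1 f=7]; closed=[(5,4), (5,5), (6,4)]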